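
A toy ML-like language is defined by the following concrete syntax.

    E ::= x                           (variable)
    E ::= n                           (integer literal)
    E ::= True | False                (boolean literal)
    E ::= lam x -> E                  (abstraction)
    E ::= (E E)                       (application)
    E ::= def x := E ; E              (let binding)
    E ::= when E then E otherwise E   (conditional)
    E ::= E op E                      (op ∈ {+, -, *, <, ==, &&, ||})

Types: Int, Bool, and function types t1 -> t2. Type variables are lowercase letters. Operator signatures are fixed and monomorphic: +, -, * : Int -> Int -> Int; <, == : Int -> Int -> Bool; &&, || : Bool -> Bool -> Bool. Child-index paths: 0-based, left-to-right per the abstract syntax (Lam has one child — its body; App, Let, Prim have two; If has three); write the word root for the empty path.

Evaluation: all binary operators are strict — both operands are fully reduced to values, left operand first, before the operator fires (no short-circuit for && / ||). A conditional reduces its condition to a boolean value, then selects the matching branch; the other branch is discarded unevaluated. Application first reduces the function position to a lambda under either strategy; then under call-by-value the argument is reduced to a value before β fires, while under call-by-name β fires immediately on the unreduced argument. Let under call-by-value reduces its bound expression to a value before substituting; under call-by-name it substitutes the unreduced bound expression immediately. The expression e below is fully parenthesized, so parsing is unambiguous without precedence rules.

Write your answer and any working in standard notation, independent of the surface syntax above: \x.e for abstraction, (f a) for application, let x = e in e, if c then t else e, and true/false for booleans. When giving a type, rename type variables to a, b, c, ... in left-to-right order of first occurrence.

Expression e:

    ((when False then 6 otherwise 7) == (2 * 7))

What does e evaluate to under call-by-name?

Answer: false

Working:
step 0: ((if false then 6 else 7) == (2 * 7))
step 1: [if@0] (7 == (2 * 7))
step 2: [delta@1] (7 == 14)
step 3: [delta@root] false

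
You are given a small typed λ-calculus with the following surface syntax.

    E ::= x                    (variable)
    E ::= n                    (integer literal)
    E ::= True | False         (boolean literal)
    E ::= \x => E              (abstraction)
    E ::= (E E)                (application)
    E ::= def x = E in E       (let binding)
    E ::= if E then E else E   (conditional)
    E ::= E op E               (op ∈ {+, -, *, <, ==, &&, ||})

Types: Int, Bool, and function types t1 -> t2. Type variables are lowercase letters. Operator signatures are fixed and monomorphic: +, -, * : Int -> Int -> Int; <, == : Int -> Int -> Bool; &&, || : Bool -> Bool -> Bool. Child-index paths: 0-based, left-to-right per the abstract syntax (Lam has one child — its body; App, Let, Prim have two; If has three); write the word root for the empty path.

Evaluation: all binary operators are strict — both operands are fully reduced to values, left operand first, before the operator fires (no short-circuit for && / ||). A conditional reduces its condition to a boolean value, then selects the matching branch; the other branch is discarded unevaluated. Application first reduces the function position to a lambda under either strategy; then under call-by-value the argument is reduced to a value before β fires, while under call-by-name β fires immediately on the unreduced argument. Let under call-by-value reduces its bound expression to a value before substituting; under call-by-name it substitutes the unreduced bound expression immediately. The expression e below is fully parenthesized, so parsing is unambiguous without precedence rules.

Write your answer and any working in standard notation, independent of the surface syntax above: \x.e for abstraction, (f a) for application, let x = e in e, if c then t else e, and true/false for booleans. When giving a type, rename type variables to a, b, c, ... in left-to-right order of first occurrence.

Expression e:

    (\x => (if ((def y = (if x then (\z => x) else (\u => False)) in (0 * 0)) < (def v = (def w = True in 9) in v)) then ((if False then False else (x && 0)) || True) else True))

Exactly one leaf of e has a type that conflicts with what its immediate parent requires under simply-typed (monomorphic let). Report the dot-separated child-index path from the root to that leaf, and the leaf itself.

Working:
x : a
  unify a ~ Bool
x : Bool
\z._ : b -> Bool
\u._ : c -> Bool
  unify b -> Bool ~ c -> Bool
  unify b ~ c
  unify Bool ~ Bool
let y : c -> Bool
  unify Int ~ Int
  unify Int ~ Int
  unify Int ~ Int
let w : Bool
let v : Int
v : Int
  unify Int ~ Int
  unify Bool ~ Bool
  unify Bool ~ Bool
x : Bool
  unify Bool ~ Bool
  unify Int ~ Bool
  FAIL: mismatch Int ~ Bool

Answer: 0.1.0.2.1 : 0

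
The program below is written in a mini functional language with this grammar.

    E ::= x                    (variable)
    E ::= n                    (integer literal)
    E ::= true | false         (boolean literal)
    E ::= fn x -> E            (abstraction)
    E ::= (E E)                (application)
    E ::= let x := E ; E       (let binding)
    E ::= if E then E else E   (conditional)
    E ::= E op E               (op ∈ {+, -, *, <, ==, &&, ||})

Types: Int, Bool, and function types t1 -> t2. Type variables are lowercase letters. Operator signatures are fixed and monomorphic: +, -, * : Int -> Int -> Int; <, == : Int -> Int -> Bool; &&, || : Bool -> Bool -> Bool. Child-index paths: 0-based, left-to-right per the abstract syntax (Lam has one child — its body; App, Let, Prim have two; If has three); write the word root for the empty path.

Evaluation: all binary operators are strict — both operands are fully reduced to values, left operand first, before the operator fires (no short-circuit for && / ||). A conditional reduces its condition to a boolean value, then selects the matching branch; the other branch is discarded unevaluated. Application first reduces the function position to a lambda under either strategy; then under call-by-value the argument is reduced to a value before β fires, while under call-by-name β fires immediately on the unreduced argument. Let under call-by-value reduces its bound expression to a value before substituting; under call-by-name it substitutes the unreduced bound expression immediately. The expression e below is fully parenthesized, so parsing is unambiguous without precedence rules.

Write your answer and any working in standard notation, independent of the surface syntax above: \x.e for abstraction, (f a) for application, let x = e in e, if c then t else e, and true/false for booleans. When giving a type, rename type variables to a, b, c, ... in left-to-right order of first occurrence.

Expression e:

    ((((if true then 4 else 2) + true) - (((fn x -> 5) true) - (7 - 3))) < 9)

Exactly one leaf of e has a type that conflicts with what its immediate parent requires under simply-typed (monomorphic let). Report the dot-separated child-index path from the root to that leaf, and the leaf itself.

Working:
  unify Bool ~ Bool
  unify Int ~ Int
  unify Int ~ Int
  unify Bool ~ Int
  FAIL: mismatch Bool ~ Int

Answer: 0.0.1 : true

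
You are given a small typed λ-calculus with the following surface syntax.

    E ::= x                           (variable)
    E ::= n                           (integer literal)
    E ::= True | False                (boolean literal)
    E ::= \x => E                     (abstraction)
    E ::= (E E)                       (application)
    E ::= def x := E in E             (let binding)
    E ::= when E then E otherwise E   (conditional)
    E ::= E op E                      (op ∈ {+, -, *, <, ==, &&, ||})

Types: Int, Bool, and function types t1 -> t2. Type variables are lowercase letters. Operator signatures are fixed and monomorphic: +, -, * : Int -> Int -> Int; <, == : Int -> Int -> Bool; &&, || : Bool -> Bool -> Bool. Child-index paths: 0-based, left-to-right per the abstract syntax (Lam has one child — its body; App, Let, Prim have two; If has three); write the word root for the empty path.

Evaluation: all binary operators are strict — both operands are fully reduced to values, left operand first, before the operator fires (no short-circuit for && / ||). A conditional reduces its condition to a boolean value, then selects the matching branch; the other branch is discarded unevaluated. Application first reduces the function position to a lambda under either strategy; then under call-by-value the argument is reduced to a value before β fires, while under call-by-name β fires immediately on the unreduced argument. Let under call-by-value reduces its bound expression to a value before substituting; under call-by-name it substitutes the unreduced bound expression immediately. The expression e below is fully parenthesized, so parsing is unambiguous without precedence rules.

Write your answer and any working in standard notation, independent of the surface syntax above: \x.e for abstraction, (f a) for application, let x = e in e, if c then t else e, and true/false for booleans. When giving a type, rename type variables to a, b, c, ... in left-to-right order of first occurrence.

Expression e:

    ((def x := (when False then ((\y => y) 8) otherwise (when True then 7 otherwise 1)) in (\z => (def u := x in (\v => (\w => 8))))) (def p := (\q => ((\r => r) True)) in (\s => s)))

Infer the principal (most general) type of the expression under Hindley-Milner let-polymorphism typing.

Trace:
  unify Bool ~ Bool
y : a
\y._ : a -> a
  unify a -> a ~ Int -> b
  unify a ~ Int
  unify Int ~ b
_ _ : Int
  unify Bool ~ Bool
  unify Int ~ Int
  unify Int ~ Int
let x : Int
x : Int
let u : Int
\w._ : e -> Int
\v._ : d -> e -> Int
\z._ : c -> d -> e -> Int
r : g
\r._ : g -> g
  unify g -> g ~ Bool -> h
  unify g ~ Bool
  unify Bool ~ h
_ _ : Bool
\q._ : f -> Bool
let p : forall. f -> Bool
s : i
\s._ : i -> i
  unify c -> d -> e -> Int ~ (i -> i) -> j
  unify c ~ i -> i
  unify d -> e -> Int ~ j
_ _ : d -> e -> Int

Answer: a -> b -> Int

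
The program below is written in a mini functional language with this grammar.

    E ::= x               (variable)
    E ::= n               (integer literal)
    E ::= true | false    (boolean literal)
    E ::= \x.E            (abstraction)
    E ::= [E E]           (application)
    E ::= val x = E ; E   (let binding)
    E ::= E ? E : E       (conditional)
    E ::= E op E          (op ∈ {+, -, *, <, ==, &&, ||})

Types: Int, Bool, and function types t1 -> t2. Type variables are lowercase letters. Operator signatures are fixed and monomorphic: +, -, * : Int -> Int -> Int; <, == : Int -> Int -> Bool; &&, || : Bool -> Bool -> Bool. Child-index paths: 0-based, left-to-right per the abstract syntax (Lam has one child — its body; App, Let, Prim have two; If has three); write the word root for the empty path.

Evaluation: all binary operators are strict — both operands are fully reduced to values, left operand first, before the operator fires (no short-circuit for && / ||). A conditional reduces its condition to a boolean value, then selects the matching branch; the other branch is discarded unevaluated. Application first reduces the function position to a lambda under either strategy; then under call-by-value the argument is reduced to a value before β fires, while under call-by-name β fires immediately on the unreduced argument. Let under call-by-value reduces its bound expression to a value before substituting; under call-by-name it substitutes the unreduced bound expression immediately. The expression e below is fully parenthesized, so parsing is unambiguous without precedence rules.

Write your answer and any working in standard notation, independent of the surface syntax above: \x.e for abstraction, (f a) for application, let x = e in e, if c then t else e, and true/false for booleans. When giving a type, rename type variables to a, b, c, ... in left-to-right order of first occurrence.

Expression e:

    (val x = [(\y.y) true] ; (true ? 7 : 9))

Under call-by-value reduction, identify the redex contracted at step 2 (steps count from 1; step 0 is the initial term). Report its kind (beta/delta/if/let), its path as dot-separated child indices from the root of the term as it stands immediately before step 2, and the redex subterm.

Answer: let at root : (let x = true in (if true then 7 else 9))

Derivation:
step 0: (let x = ((\y.y) true) in (if true then 7 else 9))
step 1: [beta@0] (let x = true in (if true then 7 else 9))
step 2: [let@root] (if true then 7 else 9)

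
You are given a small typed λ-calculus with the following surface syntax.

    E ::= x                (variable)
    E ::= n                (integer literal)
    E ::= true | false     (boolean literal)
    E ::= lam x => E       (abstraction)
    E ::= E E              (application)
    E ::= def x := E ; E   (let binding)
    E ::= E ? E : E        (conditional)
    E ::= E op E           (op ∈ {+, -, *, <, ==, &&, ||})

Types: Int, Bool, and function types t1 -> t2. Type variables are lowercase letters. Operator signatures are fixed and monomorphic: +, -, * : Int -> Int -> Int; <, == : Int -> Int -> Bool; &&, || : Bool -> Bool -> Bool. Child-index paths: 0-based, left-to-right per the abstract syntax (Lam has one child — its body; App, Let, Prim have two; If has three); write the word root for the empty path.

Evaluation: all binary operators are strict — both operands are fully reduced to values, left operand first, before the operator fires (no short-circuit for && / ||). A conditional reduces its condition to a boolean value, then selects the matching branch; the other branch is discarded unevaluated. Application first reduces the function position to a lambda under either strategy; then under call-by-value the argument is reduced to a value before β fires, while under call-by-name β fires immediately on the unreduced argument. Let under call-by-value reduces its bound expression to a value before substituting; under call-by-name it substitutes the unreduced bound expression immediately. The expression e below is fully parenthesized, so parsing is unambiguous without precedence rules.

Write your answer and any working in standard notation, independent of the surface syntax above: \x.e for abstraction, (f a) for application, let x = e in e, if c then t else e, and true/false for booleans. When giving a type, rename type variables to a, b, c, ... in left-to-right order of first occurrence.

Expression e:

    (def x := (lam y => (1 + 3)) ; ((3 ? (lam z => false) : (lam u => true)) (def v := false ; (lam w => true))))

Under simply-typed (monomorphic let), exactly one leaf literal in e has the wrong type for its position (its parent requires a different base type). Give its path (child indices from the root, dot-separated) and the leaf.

Answer: 1.0.0 : 3

Derivation:
  unify Int ~ Int
  unify Int ~ Int
\y._ : a -> Int
let x : a -> Int
  unify Int ~ Bool
  FAIL: mismatch Int ~ Bool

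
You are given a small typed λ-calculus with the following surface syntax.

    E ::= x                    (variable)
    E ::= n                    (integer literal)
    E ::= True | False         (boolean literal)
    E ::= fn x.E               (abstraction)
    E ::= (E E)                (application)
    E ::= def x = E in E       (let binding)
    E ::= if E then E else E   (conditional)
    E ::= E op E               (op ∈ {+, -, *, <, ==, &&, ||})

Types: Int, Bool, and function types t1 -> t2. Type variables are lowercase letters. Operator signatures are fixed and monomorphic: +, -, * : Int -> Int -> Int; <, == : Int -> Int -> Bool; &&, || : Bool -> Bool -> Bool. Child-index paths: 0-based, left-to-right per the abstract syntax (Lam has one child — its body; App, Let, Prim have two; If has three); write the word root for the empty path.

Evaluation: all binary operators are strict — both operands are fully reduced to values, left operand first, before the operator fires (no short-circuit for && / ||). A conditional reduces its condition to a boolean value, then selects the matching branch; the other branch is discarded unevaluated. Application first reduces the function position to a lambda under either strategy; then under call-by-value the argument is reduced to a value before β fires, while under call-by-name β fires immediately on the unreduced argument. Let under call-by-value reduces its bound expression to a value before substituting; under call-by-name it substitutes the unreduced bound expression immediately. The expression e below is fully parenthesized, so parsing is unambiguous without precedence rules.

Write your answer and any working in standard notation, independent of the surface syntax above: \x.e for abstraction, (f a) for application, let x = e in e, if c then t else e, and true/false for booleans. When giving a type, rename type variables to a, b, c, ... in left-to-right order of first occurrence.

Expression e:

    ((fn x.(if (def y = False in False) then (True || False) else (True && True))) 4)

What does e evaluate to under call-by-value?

Derivation:
step 0: ((\x.(if (let y = false in false) then (true || false) else (true && true))) 4)
step 1: [beta@root] (if (let y = false in false) then (true || false) else (true && true))
step 2: [let@0] (if false then (true || false) else (true && true))
step 3: [if@root] (true && true)
step 4: [delta@root] true

Answer: true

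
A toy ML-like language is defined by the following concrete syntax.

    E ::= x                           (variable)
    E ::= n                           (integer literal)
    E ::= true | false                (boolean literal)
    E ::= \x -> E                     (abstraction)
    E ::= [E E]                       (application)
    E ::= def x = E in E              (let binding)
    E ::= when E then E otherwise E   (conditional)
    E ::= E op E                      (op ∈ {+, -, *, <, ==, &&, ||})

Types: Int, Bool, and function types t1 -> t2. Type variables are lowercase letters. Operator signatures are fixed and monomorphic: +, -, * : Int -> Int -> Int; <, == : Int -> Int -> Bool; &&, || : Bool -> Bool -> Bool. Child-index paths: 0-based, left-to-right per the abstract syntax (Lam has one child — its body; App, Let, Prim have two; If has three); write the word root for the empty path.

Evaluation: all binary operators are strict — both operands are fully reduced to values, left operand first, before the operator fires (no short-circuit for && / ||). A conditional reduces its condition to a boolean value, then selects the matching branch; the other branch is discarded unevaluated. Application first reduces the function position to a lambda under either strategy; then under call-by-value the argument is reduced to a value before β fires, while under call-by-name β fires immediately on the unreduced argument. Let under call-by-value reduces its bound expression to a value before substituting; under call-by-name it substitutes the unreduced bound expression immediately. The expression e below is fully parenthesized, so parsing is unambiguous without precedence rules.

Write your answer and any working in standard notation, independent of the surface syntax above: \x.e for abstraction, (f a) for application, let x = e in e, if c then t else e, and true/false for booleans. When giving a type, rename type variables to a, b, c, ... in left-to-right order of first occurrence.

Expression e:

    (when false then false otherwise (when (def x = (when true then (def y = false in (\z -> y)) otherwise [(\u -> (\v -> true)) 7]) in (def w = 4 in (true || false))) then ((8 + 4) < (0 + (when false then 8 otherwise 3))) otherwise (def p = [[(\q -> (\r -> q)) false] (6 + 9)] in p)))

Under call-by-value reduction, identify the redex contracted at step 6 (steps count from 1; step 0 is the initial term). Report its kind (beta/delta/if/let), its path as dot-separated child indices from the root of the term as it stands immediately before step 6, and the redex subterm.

Trace:
step 0: (if false then false else (if (let x = (if true then (let y = false in (\z.y)) else ((\u.(\v.true)) 7)) in (let w = 4 in (true || false))) then ((8 + 4) < (0 + (if false then 8 else 3))) else (let p = (((\q.(\r.q)) false) (6 + 9)) in p)))
step 1: [if@root] (if (let x = (if true then (let y = false in (\z.y)) else ((\u.(\v.true)) 7)) in (let w = 4 in (true || false))) then ((8 + 4) < (0 + (if false then 8 else 3))) else (let p = (((\q.(\r.q)) false) (6 + 9)) in p))
step 2: [if@0.0] (if (let x = (let y = false in (\z.y)) in (let w = 4 in (true || false))) then ((8 + 4) < (0 + (if false then 8 else 3))) else (let p = (((\q.(\r.q)) false) (6 + 9)) in p))
step 3: [let@0.0] (if (let x = (\z.false) in (let w = 4 in (true || false))) then ((8 + 4) < (0 + (if false then 8 else 3))) else (let p = (((\q.(\r.q)) false) (6 + 9)) in p))
step 4: [let@0] (if (let w = 4 in (true || false)) then ((8 + 4) < (0 + (if false then 8 else 3))) else (let p = (((\q.(\r.q)) false) (6 + 9)) in p))
step 5: [let@0] (if (true || false) then ((8 + 4) < (0 + (if false then 8 else 3))) else (let p = (((\q.(\r.q)) false) (6 + 9)) in p))
step 6: [delta@0] (if true then ((8 + 4) < (0 + (if false then 8 else 3))) else (let p = (((\q.(\r.q)) false) (6 + 9)) in p))

Answer: delta at 0 : (true || false)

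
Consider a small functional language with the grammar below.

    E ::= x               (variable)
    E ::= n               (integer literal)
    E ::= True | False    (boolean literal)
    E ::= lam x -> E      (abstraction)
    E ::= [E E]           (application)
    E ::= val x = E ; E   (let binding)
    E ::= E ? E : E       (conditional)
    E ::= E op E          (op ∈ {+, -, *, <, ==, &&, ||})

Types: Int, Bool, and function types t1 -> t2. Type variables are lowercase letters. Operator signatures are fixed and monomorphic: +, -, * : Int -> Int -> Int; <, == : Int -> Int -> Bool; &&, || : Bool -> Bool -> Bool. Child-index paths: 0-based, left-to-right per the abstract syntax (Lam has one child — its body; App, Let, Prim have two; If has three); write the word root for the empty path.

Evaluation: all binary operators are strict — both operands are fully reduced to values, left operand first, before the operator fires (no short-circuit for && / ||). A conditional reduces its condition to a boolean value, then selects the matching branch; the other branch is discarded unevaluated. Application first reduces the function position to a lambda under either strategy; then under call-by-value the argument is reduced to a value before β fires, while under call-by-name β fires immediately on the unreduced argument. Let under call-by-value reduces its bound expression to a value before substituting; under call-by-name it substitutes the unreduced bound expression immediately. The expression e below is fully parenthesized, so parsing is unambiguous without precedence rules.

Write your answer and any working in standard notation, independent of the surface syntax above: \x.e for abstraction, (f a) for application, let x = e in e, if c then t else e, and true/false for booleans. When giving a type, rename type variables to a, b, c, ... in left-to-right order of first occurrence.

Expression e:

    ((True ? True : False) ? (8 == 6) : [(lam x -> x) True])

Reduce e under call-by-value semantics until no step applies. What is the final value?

Answer: false

Trace:
step 0: (if (if true then true else false) then (8 == 6) else ((\x.x) true))
step 1: [if@0] (if true then (8 == 6) else ((\x.x) true))
step 2: [if@root] (8 == 6)
step 3: [delta@root] false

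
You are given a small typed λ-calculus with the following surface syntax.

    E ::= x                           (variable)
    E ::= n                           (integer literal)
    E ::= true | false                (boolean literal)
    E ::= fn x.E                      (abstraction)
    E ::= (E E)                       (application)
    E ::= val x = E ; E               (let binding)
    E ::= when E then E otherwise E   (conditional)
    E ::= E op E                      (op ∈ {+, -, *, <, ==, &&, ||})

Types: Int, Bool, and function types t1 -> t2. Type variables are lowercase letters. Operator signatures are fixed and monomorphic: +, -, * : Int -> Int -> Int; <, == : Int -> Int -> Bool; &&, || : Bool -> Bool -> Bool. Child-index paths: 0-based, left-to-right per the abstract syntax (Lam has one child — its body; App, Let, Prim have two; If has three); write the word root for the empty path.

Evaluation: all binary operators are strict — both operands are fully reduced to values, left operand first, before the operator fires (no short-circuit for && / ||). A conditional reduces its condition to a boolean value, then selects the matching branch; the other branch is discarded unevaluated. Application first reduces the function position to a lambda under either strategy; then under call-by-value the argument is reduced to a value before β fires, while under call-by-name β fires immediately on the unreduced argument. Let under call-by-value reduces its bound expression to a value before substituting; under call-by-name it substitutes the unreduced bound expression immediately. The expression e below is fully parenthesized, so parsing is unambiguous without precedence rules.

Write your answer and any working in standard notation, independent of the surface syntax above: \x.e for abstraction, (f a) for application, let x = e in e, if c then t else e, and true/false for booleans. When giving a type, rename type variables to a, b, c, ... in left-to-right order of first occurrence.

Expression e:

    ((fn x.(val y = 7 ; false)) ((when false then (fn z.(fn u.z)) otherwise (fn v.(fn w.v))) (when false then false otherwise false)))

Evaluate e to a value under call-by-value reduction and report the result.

Trace:
step 0: ((\x.(let y = 7 in false)) ((if false then (\z.(\u.z)) else (\v.(\w.v))) (if false then false else false)))
step 1: [if@1.0] ((\x.(let y = 7 in false)) ((\v.(\w.v)) (if false then false else false)))
step 2: [if@1.1] ((\x.(let y = 7 in false)) ((\v.(\w.v)) false))
step 3: [beta@1] ((\x.(let y = 7 in false)) (\w.false))
step 4: [beta@root] (let y = 7 in false)
step 5: [let@root] false

Answer: false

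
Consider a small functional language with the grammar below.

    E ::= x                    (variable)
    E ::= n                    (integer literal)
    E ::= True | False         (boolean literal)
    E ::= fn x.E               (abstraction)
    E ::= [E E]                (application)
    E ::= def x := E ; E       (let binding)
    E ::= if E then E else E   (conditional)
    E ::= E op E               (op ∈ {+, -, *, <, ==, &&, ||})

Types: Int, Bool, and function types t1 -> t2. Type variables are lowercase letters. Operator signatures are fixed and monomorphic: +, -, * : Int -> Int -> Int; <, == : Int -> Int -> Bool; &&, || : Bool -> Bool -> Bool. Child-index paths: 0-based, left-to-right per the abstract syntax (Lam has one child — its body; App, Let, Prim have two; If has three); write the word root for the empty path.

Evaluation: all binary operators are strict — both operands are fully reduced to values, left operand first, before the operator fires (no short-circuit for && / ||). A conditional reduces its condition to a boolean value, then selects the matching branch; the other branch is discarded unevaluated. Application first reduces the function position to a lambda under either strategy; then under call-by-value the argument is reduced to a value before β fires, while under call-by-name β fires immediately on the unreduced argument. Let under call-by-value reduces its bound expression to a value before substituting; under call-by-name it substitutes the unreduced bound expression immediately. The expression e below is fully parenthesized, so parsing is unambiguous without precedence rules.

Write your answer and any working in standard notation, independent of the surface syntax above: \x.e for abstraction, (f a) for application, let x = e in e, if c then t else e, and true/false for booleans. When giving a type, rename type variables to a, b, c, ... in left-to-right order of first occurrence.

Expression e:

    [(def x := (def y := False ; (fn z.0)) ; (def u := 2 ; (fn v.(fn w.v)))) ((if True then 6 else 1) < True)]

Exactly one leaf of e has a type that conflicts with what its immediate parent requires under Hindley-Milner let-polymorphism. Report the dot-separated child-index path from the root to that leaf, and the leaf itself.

Working:
let y : Bool
\z._ : a -> Int
let x : forall. a -> Int
let u : Int
v : b
\w._ : c -> b
\v._ : b -> c -> b
  unify Bool ~ Bool
  unify Int ~ Int
  unify Int ~ Int
  unify Bool ~ Int
  FAIL: mismatch Bool ~ Int

Answer: 1.1 : true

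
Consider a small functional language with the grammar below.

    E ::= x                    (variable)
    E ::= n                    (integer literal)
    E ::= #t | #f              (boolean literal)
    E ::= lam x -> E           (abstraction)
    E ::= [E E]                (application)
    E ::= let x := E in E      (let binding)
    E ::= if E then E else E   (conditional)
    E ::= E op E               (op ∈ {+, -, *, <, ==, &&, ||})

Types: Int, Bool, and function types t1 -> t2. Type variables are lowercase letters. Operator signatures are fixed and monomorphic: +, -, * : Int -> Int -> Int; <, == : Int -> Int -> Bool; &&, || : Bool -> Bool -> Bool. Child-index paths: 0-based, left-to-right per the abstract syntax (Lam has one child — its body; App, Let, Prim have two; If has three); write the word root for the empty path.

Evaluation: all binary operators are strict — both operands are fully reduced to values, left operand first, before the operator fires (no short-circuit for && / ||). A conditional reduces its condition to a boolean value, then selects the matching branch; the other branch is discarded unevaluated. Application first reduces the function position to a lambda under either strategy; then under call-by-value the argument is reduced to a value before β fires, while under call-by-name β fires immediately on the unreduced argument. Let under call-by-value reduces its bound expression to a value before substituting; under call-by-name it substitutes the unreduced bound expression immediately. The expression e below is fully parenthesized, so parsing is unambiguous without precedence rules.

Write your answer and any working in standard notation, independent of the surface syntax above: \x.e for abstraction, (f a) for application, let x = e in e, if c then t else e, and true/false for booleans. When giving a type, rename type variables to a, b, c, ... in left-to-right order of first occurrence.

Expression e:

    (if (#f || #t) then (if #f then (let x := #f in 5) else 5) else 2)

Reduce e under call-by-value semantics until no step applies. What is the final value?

Derivation:
step 0: (if (false || true) then (if false then (let x = false in 5) else 5) else 2)
step 1: [delta@0] (if true then (if false then (let x = false in 5) else 5) else 2)
step 2: [if@root] (if false then (let x = false in 5) else 5)
step 3: [if@root] 5

Answer: 5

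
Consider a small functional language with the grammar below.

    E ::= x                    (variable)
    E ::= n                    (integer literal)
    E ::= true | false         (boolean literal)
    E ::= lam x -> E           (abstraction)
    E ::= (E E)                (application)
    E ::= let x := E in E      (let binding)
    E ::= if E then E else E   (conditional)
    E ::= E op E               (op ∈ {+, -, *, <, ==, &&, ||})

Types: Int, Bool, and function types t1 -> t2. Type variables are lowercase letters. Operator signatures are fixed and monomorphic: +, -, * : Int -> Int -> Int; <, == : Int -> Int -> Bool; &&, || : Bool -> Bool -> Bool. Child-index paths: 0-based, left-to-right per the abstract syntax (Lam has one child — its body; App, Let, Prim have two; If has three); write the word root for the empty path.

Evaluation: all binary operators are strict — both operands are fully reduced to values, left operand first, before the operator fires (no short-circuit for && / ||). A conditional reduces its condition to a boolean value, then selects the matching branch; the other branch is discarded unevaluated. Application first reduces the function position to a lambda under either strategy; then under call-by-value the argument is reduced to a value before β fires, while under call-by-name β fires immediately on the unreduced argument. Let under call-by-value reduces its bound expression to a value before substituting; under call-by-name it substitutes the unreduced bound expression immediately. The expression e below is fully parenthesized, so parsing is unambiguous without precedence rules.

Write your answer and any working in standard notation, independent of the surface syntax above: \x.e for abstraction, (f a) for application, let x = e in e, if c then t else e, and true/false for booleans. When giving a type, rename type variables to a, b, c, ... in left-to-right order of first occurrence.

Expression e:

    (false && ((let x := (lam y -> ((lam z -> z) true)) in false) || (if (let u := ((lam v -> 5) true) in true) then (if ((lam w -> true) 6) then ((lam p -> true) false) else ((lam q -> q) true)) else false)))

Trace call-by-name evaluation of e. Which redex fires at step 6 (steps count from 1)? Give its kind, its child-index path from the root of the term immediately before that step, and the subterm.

Answer: beta at 1.1 : ((\p.true) false)

Working:
step 0: (false && ((let x = (\y.((\z.z) true)) in false) || (if (let u = ((\v.5) true) in true) then (if ((\w.true) 6) then ((\p.true) false) else ((\q.q) true)) else false)))
step 1: [let@1.0] (false && (false || (if (let u = ((\v.5) true) in true) then (if ((\w.true) 6) then ((\p.true) false) else ((\q.q) true)) else false)))
step 2: [let@1.1.0] (false && (false || (if true then (if ((\w.true) 6) then ((\p.true) false) else ((\q.q) true)) else false)))
step 3: [if@1.1] (false && (false || (if ((\w.true) 6) then ((\p.true) false) else ((\q.q) true))))
step 4: [beta@1.1.0] (false && (false || (if true then ((\p.true) false) else ((\q.q) true))))
step 5: [if@1.1] (false && (false || ((\p.true) false)))
step 6: [beta@1.1] (false && (false || true))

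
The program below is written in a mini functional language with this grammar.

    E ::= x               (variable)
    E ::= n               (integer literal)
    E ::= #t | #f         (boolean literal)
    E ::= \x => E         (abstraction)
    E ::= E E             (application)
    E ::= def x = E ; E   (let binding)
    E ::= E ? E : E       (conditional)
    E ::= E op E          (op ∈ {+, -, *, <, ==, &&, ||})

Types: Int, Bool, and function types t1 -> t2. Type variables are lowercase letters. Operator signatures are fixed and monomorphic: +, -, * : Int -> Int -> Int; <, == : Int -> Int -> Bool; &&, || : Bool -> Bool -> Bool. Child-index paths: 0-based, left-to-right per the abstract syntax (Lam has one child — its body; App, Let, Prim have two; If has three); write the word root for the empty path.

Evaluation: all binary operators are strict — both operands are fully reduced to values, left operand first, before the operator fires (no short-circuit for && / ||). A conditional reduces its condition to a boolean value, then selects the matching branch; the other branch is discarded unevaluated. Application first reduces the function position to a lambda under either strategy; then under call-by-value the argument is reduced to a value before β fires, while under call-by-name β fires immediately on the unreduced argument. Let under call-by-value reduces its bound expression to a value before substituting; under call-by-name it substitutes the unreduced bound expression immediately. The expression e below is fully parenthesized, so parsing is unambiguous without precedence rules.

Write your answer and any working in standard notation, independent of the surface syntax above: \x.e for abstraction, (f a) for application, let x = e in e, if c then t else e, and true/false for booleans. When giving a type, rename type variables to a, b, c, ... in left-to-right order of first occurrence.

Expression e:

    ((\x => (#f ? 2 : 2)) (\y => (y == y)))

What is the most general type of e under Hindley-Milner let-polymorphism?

Derivation:
  unify Bool ~ Bool
  unify Int ~ Int
\x._ : a -> Int
y : b
  unify b ~ Int
y : Int
  unify Int ~ Int
\y._ : Int -> Bool
  unify a -> Int ~ (Int -> Bool) -> c
  unify a ~ Int -> Bool
  unify Int ~ c
_ _ : Int

Answer: Int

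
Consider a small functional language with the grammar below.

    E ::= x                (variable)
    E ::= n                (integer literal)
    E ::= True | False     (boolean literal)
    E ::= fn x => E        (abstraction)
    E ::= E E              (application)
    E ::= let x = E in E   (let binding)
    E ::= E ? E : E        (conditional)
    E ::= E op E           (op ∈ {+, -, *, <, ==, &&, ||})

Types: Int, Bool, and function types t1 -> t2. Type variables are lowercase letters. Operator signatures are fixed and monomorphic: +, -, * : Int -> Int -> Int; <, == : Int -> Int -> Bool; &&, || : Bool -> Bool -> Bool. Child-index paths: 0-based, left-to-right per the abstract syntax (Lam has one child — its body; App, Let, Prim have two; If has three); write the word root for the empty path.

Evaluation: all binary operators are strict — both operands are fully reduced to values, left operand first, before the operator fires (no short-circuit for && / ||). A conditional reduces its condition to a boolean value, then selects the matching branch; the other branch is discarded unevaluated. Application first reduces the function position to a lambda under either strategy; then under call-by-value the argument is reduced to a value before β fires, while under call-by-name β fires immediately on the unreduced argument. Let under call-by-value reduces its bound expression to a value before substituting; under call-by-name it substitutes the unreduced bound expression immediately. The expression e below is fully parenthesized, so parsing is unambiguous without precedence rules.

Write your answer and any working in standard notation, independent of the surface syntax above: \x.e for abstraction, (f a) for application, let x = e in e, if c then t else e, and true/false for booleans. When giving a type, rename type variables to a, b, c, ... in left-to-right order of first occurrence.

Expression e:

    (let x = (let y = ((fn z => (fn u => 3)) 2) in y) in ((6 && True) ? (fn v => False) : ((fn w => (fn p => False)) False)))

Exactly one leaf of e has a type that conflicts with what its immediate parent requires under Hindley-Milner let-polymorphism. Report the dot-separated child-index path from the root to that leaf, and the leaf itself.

Trace:
\u._ : b -> Int
\z._ : a -> b -> Int
  unify a -> b -> Int ~ Int -> c
  unify a ~ Int
  unify b -> Int ~ c
_ _ : b -> Int
let y : forall. b -> Int
y : d -> Int
let x : forall. d -> Int
  unify Int ~ Bool
  FAIL: mismatch Int ~ Bool

Answer: 1.0.0 : 6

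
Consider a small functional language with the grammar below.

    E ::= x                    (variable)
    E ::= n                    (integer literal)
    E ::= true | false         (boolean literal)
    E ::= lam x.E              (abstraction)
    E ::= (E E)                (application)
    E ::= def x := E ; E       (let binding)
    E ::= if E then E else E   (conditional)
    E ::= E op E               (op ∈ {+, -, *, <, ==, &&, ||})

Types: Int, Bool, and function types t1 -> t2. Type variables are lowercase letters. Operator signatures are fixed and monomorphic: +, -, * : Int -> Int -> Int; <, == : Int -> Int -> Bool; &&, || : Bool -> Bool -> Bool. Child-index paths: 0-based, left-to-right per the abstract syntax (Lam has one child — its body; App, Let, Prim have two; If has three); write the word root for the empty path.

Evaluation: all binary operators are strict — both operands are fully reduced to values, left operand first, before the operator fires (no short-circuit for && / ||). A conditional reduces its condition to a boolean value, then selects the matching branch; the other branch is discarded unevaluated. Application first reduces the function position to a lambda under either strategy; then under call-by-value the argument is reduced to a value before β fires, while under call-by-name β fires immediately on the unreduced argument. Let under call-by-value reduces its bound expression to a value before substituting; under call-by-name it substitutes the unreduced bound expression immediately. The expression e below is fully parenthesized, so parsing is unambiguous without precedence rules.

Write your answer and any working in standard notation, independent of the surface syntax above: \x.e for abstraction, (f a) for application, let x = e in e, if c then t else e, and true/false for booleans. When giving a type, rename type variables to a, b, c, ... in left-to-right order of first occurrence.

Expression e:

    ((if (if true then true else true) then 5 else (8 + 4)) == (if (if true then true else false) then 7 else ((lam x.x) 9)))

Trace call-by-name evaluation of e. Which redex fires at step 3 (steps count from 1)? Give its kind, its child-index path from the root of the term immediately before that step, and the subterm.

Answer: if at 1.0 : (if true then true else false)

Working:
step 0: ((if (if true then true else true) then 5 else (8 + 4)) == (if (if true then true else false) then 7 else ((\x.x) 9)))
step 1: [if@0.0] ((if true then 5 else (8 + 4)) == (if (if true then true else false) then 7 else ((\x.x) 9)))
step 2: [if@0] (5 == (if (if true then true else false) then 7 else ((\x.x) 9)))
step 3: [if@1.0] (5 == (if true then 7 else ((\x.x) 9)))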